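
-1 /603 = -0.00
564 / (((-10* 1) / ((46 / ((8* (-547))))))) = 3243 / 5470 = 0.59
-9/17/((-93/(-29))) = -0.17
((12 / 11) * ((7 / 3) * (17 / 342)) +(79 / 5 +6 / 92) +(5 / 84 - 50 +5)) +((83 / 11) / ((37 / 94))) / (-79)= -29.19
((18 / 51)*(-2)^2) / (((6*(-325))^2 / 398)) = 0.00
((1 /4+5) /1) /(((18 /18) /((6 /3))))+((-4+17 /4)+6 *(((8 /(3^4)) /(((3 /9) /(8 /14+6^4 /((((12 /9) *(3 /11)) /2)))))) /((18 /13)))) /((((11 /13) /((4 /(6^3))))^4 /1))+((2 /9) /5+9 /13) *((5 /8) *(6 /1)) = 48689669854429067 /3670558773545664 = 13.26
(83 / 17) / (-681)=-83 / 11577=-0.01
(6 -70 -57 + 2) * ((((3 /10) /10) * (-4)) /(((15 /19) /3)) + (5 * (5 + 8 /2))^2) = -30115092 /125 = -240920.74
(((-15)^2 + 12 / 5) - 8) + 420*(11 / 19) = 43943 / 95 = 462.56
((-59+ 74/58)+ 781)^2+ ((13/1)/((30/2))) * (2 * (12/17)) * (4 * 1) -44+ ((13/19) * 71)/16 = 11367540303519/21731440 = 523091.90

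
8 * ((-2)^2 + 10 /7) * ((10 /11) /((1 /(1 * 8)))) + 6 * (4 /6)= 24628 /77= 319.84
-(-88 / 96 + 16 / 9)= -31 / 36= -0.86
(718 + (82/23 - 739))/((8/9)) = -3609/184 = -19.61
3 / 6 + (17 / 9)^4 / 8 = 2.09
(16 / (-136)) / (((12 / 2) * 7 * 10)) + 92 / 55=65677 / 39270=1.67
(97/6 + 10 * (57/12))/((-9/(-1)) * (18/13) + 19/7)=17381/4143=4.20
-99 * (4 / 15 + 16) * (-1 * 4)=32208 / 5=6441.60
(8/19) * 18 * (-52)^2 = 389376/19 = 20493.47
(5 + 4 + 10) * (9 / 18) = 19 / 2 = 9.50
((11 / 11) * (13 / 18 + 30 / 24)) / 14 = 71 / 504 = 0.14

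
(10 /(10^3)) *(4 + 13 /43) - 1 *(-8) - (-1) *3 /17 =8.22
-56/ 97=-0.58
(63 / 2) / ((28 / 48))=54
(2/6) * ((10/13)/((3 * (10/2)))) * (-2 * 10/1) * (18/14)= -40/91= -0.44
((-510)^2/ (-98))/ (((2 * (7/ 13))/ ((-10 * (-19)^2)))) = 8896860.79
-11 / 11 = -1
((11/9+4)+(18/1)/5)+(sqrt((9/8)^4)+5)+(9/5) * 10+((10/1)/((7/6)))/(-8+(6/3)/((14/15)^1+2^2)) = 181047731/5664960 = 31.96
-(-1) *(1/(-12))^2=1/144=0.01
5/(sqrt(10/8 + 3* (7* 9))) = 10* sqrt(761)/761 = 0.36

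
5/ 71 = 0.07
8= 8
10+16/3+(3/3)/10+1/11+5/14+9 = 28738/1155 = 24.88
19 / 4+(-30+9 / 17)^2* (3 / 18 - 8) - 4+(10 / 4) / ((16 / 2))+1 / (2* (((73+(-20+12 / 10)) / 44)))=-8523492569 / 1253104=-6801.90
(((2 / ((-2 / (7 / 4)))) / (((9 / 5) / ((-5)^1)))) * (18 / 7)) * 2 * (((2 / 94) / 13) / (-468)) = -25 / 285948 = -0.00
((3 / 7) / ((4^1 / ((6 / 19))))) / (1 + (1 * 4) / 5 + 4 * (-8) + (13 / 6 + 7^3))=135 / 1256717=0.00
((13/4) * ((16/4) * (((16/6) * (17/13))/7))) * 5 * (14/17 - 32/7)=-17840/147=-121.36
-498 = -498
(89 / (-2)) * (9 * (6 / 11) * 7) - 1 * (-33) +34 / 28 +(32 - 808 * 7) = -1096321 / 154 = -7118.97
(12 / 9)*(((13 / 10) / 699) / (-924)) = -13 / 4844070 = -0.00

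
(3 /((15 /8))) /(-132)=-2 /165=-0.01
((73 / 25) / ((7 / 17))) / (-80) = -1241 / 14000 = -0.09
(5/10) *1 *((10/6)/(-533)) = -5/3198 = -0.00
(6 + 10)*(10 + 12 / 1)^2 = 7744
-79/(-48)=79/48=1.65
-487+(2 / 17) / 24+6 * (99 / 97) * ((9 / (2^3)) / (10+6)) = -486.56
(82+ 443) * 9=4725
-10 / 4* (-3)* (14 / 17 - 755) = -192315 / 34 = -5656.32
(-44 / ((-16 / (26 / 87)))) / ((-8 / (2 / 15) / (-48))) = 286 / 435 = 0.66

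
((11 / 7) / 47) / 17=11 / 5593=0.00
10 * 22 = 220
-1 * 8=-8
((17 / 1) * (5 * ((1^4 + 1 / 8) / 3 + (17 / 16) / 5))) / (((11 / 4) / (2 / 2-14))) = -10387 / 44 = -236.07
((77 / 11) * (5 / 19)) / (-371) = -5 / 1007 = -0.00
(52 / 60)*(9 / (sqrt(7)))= 2.95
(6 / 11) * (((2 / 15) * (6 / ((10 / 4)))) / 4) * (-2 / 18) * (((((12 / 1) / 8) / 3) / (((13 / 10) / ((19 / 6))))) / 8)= -19 / 25740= -0.00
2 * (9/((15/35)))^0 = 2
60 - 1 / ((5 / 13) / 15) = 21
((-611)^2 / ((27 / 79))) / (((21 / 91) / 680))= 260712453560 / 81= 3218672266.17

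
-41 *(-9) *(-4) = -1476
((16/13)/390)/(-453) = -8/1148355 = -0.00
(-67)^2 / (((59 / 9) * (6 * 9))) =4489 / 354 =12.68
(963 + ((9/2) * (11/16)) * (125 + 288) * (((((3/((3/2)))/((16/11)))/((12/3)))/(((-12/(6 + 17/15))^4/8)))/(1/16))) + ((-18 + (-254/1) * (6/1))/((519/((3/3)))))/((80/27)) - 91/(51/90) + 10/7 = 150276550490485751/19210141440000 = 7822.77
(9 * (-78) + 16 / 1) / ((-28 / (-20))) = -490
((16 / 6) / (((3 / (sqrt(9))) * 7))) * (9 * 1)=24 / 7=3.43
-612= -612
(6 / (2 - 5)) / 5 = -0.40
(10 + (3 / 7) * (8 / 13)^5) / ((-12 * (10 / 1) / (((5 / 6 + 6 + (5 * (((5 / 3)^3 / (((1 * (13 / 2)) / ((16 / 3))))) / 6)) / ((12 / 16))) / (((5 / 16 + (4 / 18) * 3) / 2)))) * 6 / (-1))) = 5466102220466 / 17365000460535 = 0.31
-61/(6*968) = -0.01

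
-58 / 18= -29 / 9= -3.22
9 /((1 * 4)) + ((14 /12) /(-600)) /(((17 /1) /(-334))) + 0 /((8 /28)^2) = 70019 /30600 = 2.29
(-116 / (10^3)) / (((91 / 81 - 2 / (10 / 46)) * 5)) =2349 / 817750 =0.00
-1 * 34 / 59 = -34 / 59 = -0.58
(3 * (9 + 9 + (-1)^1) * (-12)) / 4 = -153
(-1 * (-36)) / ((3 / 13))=156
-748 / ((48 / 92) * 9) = -4301 / 27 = -159.30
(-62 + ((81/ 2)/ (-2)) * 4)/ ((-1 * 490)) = 143/ 490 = 0.29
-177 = -177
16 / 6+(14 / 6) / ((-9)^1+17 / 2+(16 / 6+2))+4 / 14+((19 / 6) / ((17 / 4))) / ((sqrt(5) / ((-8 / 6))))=1844 / 525 - 152 * sqrt(5) / 765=3.07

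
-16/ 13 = -1.23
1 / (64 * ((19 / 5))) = 0.00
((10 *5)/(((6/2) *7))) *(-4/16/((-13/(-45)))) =-375/182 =-2.06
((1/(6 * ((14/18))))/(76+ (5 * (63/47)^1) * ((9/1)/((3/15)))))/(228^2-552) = 47/4259563952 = 0.00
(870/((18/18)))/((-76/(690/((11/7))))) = -5026.44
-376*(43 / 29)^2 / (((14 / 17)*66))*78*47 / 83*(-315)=162479062980 / 767833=211607.29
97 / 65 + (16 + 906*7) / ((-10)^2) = 42297 / 650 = 65.07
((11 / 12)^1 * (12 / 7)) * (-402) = -4422 / 7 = -631.71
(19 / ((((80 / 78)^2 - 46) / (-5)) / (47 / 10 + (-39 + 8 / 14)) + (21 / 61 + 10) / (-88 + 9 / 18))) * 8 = -2913444015300 / 7374621461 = -395.06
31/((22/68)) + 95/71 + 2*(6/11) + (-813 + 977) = 204815/781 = 262.25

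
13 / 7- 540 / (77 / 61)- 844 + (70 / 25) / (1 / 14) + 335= -344858 / 385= -895.74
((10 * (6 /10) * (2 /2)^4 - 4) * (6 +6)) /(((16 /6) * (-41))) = -9 /41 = -0.22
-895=-895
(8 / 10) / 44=1 / 55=0.02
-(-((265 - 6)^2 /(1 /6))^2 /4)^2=-1640148350543902012401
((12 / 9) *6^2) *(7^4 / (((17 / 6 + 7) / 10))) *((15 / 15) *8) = 55319040 / 59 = 937610.85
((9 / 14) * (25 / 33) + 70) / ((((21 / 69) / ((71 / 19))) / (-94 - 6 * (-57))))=2198050660 / 10241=214632.42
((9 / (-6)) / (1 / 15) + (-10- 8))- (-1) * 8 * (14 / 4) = -25 / 2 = -12.50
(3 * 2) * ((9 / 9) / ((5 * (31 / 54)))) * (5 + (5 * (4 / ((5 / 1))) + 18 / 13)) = 8748 / 403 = 21.71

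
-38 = -38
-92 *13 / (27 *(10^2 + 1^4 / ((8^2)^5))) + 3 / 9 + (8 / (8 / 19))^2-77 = 823027403070973 / 2899102924827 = 283.89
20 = 20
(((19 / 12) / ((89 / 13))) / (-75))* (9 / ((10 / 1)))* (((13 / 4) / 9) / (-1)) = 3211 / 3204000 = 0.00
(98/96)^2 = 2401/2304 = 1.04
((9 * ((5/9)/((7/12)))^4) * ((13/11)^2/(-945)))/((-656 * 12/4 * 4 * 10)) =8450/60783675183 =0.00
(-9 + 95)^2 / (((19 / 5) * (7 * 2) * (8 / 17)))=157165 / 532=295.42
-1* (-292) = 292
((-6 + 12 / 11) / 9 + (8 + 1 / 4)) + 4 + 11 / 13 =7179 / 572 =12.55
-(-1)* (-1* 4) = -4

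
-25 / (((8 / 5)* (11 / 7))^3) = -1071875 / 681472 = -1.57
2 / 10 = 0.20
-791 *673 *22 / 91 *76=-127153928 / 13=-9781071.38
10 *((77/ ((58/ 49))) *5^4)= 11790625/ 29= 406573.28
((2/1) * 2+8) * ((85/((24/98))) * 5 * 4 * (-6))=-499800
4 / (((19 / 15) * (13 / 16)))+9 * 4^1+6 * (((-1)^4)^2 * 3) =14298 / 247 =57.89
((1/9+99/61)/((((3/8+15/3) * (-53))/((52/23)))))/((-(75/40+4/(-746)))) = 0.01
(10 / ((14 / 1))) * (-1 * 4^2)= -80 / 7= -11.43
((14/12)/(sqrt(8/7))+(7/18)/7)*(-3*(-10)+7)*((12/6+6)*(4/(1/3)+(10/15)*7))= 7400/27+12950*sqrt(14)/9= 5657.90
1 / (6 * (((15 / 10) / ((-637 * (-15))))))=3185 / 3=1061.67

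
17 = 17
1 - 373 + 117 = -255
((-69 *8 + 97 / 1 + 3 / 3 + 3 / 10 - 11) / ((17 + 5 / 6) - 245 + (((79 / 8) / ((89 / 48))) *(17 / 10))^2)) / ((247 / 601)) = 331832116305 / 42610224163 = 7.79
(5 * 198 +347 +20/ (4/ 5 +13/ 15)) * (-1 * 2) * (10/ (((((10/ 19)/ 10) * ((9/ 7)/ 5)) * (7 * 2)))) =-1281550/ 9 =-142394.44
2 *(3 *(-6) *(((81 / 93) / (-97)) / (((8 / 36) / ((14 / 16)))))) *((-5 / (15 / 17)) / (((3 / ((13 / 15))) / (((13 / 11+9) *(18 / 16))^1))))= -7894341 / 330770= -23.87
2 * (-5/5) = -2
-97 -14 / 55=-5349 / 55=-97.25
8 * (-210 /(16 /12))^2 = 198450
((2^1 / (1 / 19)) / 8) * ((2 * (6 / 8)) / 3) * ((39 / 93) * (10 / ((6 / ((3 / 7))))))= 1235 / 1736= 0.71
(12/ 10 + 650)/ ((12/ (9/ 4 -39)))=-1994.30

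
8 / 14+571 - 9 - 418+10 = 1082 / 7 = 154.57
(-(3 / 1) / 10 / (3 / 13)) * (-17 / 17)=13 / 10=1.30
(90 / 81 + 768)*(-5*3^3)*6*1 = -622980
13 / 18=0.72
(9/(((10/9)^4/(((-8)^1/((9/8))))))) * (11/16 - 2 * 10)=2027349/2500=810.94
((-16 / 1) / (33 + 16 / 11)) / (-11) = 0.04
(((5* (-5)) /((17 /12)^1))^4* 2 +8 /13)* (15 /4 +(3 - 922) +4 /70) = -6745907952590334 /38002055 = -177514293.70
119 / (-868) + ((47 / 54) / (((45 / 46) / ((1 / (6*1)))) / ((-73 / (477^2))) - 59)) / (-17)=-120224133311 / 876946816008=-0.14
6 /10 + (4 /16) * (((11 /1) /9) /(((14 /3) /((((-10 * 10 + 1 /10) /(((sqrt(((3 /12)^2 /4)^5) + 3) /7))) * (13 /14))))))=-46697451 /3440675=-13.57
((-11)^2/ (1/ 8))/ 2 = 484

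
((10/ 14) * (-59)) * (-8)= 2360/ 7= 337.14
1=1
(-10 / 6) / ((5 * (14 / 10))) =-5 / 21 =-0.24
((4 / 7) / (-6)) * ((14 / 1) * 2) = -8 / 3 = -2.67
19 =19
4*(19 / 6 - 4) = -10 / 3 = -3.33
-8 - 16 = -24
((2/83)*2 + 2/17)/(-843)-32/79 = -0.41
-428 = -428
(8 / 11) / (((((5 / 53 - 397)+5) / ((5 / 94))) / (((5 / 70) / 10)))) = -53 / 75170249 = -0.00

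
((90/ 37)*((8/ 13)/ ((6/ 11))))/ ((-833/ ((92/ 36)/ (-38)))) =5060/ 22838361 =0.00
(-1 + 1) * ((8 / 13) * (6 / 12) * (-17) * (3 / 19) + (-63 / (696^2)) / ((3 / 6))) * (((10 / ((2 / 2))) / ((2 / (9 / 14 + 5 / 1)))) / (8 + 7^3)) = 0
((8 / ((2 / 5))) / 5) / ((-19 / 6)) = -24 / 19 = -1.26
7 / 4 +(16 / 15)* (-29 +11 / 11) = -1687 / 60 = -28.12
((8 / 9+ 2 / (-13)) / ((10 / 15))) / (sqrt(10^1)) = 43 * sqrt(10) / 390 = 0.35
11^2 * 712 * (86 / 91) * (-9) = -66681648 / 91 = -732765.36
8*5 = 40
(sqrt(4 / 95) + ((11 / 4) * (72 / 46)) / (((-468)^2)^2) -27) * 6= -3310034367733 / 20432310912 + 12 * sqrt(95) / 95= -160.77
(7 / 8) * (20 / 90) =7 / 36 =0.19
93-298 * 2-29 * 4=-619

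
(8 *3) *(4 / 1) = 96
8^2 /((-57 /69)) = -77.47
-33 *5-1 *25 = -190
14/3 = 4.67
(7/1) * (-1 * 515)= -3605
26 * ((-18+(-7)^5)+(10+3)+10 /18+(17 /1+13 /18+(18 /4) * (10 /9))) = -3928561 /9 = -436506.78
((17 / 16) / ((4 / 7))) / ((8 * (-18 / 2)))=-119 / 4608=-0.03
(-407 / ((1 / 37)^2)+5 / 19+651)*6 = -63444618 / 19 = -3339190.42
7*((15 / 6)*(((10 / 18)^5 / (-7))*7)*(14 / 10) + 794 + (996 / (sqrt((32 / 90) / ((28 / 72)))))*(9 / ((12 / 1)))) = 5229*sqrt(70) / 8 + 656235559 / 118098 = 11025.32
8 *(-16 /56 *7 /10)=-8 /5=-1.60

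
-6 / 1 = -6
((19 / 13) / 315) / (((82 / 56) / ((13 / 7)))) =76 / 12915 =0.01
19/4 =4.75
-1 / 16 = -0.06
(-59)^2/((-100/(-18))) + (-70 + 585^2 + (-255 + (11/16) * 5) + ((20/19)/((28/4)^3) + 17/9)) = 8036209634171/23461200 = 342531.91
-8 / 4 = -2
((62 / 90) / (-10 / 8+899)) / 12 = 31 / 484785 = 0.00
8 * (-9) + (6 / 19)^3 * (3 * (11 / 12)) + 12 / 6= -479536 / 6859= -69.91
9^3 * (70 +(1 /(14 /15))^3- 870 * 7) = -4387683.36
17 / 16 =1.06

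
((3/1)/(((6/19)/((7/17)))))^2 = 17689/1156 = 15.30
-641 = -641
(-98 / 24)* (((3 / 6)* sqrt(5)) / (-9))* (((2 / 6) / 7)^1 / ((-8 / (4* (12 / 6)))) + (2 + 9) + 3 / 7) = 5.77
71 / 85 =0.84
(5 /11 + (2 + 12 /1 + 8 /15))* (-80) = -39568 /33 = -1199.03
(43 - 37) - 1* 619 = -613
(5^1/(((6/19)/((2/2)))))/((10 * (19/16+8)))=76/441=0.17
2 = 2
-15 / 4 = -3.75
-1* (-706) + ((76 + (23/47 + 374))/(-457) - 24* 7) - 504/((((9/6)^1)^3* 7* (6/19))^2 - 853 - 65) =6390513430423/11887144449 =537.60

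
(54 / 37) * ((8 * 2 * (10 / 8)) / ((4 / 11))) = 2970 / 37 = 80.27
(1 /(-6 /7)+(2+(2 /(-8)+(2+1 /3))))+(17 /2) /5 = 277 /60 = 4.62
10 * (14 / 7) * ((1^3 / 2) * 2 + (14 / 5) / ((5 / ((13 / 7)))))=204 / 5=40.80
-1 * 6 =-6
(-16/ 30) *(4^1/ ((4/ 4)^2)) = -32/ 15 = -2.13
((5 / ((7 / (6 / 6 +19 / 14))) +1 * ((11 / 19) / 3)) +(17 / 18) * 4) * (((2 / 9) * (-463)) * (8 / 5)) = -350979928 / 377055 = -930.85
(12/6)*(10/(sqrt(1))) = 20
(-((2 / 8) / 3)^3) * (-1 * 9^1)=1 / 192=0.01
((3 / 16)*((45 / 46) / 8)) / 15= 9 / 5888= 0.00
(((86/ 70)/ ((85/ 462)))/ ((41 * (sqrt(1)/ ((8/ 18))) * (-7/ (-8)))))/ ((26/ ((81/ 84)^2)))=229878/ 77698075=0.00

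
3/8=0.38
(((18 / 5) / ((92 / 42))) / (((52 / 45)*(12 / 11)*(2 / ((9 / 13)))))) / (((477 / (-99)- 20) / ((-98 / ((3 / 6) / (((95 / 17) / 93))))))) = 45623655 / 213038696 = 0.21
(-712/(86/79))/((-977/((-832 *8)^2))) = 29657920.49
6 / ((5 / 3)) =18 / 5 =3.60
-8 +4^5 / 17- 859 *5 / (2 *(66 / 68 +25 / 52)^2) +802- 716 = -24660695770 / 27983513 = -881.26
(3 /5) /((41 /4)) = 0.06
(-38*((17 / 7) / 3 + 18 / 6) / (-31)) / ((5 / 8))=4864 / 651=7.47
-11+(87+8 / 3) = 236 / 3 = 78.67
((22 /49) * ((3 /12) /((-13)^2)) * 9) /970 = 0.00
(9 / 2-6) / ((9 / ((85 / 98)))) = -85 / 588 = -0.14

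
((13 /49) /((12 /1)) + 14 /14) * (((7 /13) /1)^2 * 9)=1803 /676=2.67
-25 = -25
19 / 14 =1.36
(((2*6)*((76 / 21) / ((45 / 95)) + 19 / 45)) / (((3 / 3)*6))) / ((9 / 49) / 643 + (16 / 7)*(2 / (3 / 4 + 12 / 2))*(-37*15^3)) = -68586238 / 359719918785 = -0.00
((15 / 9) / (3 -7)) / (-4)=5 / 48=0.10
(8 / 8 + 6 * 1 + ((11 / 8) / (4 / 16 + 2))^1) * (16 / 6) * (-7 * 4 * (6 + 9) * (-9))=76720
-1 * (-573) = 573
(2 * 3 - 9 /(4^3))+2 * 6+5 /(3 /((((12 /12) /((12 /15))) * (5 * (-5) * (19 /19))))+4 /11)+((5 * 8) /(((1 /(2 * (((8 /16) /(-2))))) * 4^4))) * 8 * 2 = 51949 /1472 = 35.29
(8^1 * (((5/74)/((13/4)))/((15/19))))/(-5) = -304/7215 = -0.04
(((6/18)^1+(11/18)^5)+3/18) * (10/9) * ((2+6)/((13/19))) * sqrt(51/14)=105054325 * sqrt(714)/193444524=14.51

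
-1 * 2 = -2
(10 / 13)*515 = 5150 / 13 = 396.15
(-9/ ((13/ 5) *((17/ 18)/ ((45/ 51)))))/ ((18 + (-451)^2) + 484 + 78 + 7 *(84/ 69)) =-279450/ 17626938563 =-0.00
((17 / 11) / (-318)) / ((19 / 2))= -0.00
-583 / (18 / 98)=-28567 / 9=-3174.11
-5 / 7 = -0.71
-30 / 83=-0.36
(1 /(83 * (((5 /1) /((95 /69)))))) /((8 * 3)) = 19 /137448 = 0.00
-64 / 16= -4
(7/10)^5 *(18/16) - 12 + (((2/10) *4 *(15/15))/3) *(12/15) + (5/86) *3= -11.42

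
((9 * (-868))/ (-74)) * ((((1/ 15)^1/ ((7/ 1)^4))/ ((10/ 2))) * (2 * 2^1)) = 744/ 317275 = 0.00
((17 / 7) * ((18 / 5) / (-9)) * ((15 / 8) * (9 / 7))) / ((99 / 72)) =-918 / 539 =-1.70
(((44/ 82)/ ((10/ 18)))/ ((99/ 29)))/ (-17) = -58/ 3485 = -0.02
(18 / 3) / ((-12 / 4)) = -2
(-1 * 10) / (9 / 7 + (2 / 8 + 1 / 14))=-56 / 9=-6.22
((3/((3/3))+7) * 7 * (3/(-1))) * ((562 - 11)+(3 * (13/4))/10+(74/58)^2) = -391087179/3364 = -116256.59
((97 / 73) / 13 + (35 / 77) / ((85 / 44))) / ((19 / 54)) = 294030 / 306527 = 0.96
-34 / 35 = -0.97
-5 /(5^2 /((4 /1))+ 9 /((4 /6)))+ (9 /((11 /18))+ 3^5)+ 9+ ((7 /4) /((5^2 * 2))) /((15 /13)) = 694777079 /2607000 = 266.50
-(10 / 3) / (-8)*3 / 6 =5 / 24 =0.21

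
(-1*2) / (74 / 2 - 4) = -2 / 33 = -0.06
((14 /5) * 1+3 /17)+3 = 508 /85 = 5.98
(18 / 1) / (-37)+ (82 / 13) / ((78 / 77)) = 107683 / 18759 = 5.74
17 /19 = 0.89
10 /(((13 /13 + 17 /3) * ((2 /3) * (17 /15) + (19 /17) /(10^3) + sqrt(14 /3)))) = -26569444500 /95839075559 + 11704500000 * sqrt(42) /95839075559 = 0.51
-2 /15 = -0.13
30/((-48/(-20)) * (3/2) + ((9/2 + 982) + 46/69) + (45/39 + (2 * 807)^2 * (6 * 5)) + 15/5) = 11700/30478841219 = 0.00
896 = 896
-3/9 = -0.33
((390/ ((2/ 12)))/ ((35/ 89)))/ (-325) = -3204/ 175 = -18.31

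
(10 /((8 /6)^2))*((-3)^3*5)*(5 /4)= -30375 /32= -949.22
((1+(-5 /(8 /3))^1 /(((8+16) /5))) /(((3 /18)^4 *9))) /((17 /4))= 20.65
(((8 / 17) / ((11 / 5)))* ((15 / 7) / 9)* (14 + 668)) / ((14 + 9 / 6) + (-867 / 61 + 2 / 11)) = 16640800 / 703647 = 23.65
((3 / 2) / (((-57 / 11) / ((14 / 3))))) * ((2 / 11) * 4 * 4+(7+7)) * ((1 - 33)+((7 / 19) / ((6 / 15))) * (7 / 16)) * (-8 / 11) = -524.90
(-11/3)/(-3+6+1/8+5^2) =-88/675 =-0.13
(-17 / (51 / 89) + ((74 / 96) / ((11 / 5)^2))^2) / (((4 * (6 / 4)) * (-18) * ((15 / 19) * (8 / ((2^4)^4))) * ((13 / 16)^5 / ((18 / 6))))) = 159365383390756864 / 6604862487795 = 24128.49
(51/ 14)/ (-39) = -17/ 182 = -0.09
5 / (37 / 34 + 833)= 0.01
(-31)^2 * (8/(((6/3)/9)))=34596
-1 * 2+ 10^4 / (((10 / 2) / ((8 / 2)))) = 7998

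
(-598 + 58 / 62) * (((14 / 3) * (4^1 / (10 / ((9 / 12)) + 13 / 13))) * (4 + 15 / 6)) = -6737276 / 1333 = -5054.22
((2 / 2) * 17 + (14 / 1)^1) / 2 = 31 / 2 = 15.50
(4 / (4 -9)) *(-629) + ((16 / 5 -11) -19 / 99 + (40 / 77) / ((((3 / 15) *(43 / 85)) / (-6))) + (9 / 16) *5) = 1113801223 / 2383920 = 467.21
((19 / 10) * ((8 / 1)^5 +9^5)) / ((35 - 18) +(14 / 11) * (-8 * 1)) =25586.34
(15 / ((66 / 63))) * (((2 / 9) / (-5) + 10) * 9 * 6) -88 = 83704 / 11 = 7609.45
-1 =-1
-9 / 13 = -0.69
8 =8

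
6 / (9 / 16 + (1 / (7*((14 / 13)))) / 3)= 14112 / 1427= 9.89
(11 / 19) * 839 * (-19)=-9229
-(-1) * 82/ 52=41/ 26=1.58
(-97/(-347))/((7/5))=485/2429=0.20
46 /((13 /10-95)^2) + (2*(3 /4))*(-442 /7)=-582061247 /6145783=-94.71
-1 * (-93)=93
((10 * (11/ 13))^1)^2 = 12100/ 169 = 71.60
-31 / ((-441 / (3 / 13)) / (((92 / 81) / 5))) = 2852 / 773955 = 0.00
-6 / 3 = -2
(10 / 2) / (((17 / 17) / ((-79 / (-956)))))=395 / 956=0.41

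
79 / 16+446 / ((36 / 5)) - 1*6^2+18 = 7039 / 144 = 48.88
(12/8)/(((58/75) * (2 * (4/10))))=1125/464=2.42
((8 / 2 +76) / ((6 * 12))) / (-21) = -10 / 189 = -0.05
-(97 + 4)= -101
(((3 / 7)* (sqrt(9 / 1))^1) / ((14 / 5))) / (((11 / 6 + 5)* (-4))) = -135 / 8036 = -0.02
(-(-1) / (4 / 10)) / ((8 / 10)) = 25 / 8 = 3.12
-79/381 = -0.21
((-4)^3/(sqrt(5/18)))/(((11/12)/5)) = -2304 * sqrt(10)/11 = -662.35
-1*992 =-992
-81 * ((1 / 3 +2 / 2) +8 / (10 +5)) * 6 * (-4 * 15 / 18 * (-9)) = -27216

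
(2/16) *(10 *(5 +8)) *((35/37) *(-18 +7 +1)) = -11375/74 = -153.72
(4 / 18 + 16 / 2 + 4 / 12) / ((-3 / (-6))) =17.11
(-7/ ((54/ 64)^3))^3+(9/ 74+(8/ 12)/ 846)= -41970090893338640633/ 26521828052784786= -1582.47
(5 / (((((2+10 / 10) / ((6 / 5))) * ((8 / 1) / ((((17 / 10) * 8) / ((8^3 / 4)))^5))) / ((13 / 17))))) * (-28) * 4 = -7600411 / 26214400000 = -0.00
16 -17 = -1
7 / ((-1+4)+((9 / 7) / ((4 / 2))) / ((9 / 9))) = 98 / 51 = 1.92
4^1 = 4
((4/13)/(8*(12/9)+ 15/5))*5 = 60/533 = 0.11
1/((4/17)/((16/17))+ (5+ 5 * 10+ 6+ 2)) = 4/253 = 0.02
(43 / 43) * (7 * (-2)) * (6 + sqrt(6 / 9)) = -84 -14 * sqrt(6) / 3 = -95.43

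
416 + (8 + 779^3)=472729563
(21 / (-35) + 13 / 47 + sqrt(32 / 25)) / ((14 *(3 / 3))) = -38 / 1645 + 2 *sqrt(2) / 35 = 0.06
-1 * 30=-30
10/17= 0.59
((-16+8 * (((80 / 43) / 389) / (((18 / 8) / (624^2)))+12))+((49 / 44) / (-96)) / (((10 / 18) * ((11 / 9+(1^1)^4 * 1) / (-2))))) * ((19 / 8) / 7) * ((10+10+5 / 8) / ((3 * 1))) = 149937354866599 / 9591930880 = 15631.61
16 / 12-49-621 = -2006 / 3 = -668.67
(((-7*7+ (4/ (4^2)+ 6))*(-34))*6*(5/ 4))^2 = 1901396025/ 16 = 118837251.56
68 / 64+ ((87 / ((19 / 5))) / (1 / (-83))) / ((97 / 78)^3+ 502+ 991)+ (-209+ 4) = -44255977100933 / 215663317936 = -205.21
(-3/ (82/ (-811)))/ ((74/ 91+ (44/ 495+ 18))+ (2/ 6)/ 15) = 1992627/ 1270918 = 1.57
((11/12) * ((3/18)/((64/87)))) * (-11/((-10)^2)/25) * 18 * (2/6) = -3509/640000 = -0.01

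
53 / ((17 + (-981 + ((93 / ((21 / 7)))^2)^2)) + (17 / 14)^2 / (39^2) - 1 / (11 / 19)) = 173801628 / 3025313367707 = 0.00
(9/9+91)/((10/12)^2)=3312/25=132.48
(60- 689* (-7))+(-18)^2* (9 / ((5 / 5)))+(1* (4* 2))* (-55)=7359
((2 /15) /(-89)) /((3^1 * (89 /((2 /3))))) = -4 /1069335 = -0.00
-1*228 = -228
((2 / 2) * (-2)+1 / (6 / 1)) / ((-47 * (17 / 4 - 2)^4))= 1408 / 925101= 0.00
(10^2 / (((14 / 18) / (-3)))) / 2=-1350 / 7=-192.86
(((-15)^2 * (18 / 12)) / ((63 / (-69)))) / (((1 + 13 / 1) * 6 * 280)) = -345 / 21952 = -0.02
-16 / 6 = -2.67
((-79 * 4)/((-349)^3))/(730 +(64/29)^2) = 132878/13135694252137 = 0.00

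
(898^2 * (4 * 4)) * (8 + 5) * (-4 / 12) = -55910677.33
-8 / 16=-1 / 2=-0.50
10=10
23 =23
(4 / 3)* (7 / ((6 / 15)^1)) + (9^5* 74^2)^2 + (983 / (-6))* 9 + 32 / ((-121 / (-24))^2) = 9184890102668383569101 / 87846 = 104556725436199526.09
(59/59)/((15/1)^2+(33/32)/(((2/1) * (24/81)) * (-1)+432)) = 372736/83866491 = 0.00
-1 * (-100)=100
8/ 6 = 4/ 3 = 1.33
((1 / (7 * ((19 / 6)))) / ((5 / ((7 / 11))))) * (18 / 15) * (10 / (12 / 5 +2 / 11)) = 36 / 1349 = 0.03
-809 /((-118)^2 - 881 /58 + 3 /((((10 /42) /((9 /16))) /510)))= -187688 /4065437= -0.05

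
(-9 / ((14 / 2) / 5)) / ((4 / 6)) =-135 / 14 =-9.64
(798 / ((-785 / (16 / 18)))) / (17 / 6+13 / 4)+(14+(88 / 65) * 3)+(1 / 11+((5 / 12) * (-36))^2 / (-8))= -663507551 / 65556920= -10.12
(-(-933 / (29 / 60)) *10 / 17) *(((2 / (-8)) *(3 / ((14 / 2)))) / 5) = -83970 / 3451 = -24.33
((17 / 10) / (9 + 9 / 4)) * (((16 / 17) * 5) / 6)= 16 / 135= 0.12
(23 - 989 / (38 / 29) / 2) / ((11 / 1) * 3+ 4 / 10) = -10.61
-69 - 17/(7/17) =-772/7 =-110.29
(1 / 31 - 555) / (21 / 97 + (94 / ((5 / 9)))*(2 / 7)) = -58407580 / 5110629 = -11.43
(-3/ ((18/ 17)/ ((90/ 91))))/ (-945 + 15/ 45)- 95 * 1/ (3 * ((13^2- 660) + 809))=-5942530/ 61507719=-0.10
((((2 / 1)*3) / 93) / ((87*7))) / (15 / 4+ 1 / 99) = 264 / 9370277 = 0.00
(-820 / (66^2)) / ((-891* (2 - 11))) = -205 / 8732691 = -0.00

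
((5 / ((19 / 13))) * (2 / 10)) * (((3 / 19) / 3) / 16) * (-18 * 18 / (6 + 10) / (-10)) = 1053 / 231040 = 0.00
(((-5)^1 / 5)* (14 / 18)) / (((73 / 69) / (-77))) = 12397 / 219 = 56.61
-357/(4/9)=-3213/4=-803.25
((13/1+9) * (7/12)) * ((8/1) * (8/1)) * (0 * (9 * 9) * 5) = 0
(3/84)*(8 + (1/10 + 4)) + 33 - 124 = -25359/280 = -90.57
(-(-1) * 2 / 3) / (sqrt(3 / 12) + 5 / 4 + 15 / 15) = 8 / 33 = 0.24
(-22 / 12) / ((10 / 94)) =-517 / 30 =-17.23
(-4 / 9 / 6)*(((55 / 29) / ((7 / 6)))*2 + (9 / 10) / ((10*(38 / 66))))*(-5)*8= 1752388 / 173565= 10.10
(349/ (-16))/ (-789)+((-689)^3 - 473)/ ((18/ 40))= -27527325645673/ 37872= -726851648.86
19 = 19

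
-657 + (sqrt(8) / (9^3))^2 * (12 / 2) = -116385563 / 177147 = -657.00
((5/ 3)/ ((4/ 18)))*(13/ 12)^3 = 10985/ 1152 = 9.54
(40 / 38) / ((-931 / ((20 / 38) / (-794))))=100 / 133428127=0.00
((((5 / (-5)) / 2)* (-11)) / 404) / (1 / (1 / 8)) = 11 / 6464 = 0.00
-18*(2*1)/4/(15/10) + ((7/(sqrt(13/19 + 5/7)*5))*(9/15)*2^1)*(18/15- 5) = -6- 133*sqrt(24738)/3875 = -11.40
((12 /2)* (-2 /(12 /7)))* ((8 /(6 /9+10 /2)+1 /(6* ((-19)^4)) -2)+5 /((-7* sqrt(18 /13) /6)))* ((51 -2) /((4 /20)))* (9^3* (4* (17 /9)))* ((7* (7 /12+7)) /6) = 25626513334695 /521284+119389725* sqrt(26) /2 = 353545636.87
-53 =-53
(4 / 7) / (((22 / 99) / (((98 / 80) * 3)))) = 189 / 20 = 9.45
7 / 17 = 0.41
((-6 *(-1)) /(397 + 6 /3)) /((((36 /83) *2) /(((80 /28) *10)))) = 4150 /8379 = 0.50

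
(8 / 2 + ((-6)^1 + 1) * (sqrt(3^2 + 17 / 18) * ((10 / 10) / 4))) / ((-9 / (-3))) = 4 / 3 - 5 * sqrt(358) / 72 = 0.02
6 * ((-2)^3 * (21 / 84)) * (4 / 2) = -24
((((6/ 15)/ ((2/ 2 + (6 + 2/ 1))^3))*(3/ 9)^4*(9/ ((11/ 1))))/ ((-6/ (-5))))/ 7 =0.00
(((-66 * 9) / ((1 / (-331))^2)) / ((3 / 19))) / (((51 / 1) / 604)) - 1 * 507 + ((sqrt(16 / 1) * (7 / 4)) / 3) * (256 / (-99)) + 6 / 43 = -1059779252988803 / 217107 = -4881368417.36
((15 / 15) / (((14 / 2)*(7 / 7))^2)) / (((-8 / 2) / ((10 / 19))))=-5 / 1862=-0.00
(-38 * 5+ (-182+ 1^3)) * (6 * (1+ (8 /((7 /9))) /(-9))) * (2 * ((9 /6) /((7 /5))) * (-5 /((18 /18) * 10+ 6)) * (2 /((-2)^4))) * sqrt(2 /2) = -11925 /448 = -26.62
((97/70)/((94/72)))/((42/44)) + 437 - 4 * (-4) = 5229099/11515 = 454.11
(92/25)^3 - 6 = 43.84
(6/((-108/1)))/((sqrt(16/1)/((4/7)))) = -1/126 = -0.01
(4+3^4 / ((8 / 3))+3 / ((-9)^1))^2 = 667489 / 576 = 1158.84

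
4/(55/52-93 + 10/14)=-1456/33207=-0.04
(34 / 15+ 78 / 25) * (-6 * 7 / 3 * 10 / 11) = -11312 / 165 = -68.56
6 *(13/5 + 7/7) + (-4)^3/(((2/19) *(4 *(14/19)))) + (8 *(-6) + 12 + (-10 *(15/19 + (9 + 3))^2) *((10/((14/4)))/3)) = -22471364/12635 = -1778.50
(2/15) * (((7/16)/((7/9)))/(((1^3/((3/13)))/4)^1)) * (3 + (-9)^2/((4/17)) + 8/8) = 12537/520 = 24.11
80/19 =4.21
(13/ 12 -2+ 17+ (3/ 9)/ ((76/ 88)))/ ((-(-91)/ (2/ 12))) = 3755/ 124488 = 0.03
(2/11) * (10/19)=20/209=0.10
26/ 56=13/ 28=0.46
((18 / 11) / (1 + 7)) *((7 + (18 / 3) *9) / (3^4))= 61 / 396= 0.15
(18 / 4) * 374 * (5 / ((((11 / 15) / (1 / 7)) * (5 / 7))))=2295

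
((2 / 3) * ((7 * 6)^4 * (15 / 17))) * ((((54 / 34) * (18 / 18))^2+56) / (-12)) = -43856762040 / 4913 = -8926676.58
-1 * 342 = -342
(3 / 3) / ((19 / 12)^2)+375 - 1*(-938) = 474137 / 361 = 1313.40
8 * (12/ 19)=5.05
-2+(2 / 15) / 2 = -29 / 15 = -1.93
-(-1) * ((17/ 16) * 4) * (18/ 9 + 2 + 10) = 119/ 2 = 59.50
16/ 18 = 8/ 9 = 0.89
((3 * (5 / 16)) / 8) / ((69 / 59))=295 / 2944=0.10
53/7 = 7.57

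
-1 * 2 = -2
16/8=2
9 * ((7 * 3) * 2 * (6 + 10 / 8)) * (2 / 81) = 203 / 3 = 67.67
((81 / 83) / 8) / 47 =81 / 31208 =0.00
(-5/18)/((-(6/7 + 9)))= 0.03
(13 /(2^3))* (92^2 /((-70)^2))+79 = 200427 /2450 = 81.81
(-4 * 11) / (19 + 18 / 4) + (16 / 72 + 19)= 7339 / 423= 17.35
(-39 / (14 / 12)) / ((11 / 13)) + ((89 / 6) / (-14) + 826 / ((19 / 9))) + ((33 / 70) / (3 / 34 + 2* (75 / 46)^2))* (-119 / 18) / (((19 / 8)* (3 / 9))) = 82954934289 / 237035260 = 349.97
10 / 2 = 5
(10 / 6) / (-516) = -0.00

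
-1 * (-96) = 96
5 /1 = 5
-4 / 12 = -1 / 3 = -0.33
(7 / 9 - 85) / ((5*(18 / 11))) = -4169 / 405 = -10.29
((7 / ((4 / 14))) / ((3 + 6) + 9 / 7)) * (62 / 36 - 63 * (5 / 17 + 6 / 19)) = -73191055 / 837216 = -87.42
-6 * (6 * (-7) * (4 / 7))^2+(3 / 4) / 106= -1465341 / 424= -3455.99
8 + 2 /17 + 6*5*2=1158 /17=68.12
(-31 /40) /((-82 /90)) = 0.85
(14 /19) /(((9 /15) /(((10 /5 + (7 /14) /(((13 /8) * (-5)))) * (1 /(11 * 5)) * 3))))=1764 /13585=0.13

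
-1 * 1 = -1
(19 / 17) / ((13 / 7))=133 / 221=0.60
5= 5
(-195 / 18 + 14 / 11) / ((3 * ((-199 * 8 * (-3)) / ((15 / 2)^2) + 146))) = -15775 / 1142988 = -0.01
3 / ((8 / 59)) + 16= 305 / 8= 38.12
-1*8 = -8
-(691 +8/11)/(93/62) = -461.15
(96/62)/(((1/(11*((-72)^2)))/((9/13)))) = 24634368/403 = 61127.46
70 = 70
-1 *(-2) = 2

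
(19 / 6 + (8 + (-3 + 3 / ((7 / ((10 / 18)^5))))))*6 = 2256673 / 45927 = 49.14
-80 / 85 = -16 / 17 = -0.94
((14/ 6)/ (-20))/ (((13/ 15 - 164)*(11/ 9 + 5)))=9/ 78304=0.00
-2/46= -1/23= -0.04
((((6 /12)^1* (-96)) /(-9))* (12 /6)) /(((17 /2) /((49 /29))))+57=87439 /1479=59.12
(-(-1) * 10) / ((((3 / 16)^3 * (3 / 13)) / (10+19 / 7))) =47390720 / 567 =83581.52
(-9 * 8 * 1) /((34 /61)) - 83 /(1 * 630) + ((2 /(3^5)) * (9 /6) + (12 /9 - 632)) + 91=-64481299 /96390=-668.96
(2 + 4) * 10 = 60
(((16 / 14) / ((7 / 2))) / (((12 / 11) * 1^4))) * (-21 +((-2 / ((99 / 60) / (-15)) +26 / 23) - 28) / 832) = -315901 / 50232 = -6.29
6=6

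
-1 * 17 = -17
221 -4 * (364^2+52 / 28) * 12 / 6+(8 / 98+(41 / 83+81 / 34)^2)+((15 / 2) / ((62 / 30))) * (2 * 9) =-12818874116270217 / 12096835996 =-1059688.18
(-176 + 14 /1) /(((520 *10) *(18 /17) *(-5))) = 153 /26000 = 0.01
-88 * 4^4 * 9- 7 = -202759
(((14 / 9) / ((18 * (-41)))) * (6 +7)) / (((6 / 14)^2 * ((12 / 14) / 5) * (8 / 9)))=-156065 / 159408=-0.98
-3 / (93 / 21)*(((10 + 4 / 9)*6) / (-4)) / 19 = 329 / 589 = 0.56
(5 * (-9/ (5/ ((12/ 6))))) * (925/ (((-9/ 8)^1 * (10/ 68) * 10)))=10064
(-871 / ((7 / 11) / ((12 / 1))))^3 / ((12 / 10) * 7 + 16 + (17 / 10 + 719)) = -15197643704580480 / 2555693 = -5946584235.50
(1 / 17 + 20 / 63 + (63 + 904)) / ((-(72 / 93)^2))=-1613.97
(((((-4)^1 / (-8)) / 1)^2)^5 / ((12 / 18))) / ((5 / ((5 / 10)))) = 3 / 20480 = 0.00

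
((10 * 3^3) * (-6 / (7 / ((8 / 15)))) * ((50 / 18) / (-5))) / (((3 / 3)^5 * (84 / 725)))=29000 / 49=591.84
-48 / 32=-3 / 2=-1.50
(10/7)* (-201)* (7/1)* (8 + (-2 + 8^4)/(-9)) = 2694740/3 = 898246.67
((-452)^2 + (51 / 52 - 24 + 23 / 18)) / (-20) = -95604097 / 9360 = -10214.11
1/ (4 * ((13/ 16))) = 4/ 13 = 0.31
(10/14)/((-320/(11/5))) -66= -147851/2240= -66.00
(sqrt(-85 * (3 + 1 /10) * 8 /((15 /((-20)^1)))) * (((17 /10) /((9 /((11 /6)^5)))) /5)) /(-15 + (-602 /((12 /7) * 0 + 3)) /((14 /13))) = -2737867 * sqrt(1581) /528379200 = -0.21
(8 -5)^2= 9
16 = 16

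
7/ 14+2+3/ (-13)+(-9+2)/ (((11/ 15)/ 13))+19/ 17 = -586863/ 4862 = -120.70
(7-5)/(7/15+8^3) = 30/7687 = 0.00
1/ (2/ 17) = 17/ 2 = 8.50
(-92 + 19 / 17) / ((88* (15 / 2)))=-103 / 748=-0.14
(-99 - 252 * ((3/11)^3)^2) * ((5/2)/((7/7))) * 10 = -4389206175/1771561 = -2477.59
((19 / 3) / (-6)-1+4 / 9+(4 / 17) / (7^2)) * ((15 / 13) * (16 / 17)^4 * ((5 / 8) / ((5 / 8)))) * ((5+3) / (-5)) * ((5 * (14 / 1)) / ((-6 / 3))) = -31568691200 / 387620961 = -81.44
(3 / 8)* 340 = 255 / 2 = 127.50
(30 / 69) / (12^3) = 5 / 19872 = 0.00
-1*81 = -81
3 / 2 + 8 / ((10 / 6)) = 63 / 10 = 6.30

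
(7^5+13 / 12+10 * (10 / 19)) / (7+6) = 3833443 / 2964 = 1293.33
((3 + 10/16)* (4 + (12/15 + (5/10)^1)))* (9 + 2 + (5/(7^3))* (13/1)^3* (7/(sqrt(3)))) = 16907/80 + 3376789* sqrt(3)/2352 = 2698.06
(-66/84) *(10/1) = -55/7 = -7.86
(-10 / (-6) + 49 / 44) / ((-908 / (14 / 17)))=-2569 / 1018776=-0.00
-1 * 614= -614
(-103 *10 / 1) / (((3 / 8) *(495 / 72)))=-13184 / 33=-399.52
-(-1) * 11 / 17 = 11 / 17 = 0.65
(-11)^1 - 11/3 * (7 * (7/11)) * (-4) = 163/3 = 54.33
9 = 9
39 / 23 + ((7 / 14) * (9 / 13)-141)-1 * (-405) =159093 / 598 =266.04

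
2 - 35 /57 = 79 /57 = 1.39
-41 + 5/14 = -569/14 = -40.64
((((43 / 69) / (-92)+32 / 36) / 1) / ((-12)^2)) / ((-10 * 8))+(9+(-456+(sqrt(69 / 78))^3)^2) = 100228362884348917 / 481992975360 - 5244 * sqrt(598) / 169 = 207186.89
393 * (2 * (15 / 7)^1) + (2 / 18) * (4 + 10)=106208 / 63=1685.84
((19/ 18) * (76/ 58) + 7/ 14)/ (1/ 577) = 567191/ 522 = 1086.57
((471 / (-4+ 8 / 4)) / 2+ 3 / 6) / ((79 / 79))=-469 / 4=-117.25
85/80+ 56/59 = 1899/944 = 2.01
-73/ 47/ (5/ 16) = -1168/ 235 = -4.97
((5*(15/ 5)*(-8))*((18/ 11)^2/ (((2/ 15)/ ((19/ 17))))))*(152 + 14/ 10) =-849897360/ 2057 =-413173.24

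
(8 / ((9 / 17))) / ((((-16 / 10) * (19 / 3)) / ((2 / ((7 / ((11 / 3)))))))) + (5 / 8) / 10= -28723 / 19152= -1.50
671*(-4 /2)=-1342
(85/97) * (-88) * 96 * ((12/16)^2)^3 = -2044845/1552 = -1317.55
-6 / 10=-0.60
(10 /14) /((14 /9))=45 /98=0.46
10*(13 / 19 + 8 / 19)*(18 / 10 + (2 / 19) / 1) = 7602 / 361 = 21.06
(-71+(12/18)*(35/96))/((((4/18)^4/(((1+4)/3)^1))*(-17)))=12379635/4352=2844.59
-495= -495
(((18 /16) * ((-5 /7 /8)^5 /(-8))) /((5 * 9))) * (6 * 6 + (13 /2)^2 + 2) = 200625 /140987334656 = 0.00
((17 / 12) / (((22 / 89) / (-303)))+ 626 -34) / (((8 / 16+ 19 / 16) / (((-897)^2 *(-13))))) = 234109213442 / 33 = 7094218589.15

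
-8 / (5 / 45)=-72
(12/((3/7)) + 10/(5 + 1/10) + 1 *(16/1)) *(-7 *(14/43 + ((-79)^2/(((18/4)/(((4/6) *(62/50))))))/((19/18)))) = -1092345765392/3125025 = -349547.85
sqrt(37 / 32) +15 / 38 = 15 / 38 +sqrt(74) / 8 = 1.47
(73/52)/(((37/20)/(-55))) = -20075/481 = -41.74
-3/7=-0.43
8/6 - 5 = -11/3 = -3.67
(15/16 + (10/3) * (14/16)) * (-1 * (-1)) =3.85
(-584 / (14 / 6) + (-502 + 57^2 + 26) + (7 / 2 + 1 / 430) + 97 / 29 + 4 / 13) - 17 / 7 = 1434031862 / 567385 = 2527.44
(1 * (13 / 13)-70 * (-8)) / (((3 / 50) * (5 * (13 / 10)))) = 18700 / 13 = 1438.46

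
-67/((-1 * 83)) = 67/83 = 0.81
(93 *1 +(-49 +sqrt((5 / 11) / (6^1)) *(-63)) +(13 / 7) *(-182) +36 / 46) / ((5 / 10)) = -13488 / 23- 21 *sqrt(330) / 11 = -621.12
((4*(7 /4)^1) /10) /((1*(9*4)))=7 /360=0.02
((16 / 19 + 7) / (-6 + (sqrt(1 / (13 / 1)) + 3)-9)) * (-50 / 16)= 3725 * sqrt(13) / 284392 + 145275 / 71098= 2.09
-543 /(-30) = 181 /10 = 18.10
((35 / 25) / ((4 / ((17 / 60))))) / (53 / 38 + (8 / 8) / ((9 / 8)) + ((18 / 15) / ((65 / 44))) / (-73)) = 6437067 / 147511496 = 0.04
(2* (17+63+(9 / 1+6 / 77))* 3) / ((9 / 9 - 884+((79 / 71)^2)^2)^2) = 4429223470814674699 / 6439002803970724610238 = 0.00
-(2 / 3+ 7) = -23 / 3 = -7.67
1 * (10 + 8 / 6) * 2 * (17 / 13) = 29.64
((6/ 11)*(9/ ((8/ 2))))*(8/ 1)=108/ 11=9.82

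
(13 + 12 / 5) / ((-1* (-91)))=11 / 65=0.17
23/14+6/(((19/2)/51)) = 9005/266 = 33.85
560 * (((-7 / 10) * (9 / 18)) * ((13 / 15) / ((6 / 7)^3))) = -218491 / 810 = -269.74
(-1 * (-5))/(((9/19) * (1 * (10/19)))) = 20.06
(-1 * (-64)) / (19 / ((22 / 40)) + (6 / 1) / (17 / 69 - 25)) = 601216 / 322243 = 1.87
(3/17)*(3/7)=9/119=0.08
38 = 38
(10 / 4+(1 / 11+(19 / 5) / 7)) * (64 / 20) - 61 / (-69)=1449401 / 132825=10.91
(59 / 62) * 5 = 295 / 62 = 4.76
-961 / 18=-53.39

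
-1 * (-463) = 463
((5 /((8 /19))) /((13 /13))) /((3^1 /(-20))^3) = -95000 /27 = -3518.52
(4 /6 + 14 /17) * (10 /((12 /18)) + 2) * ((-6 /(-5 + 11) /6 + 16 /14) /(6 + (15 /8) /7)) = 12464 /3159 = 3.95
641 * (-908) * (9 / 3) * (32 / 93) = -600803.10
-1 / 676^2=-1 / 456976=-0.00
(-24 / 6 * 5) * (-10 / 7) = 200 / 7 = 28.57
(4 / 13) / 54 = 2 / 351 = 0.01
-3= -3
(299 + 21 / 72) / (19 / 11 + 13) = 79013 / 3888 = 20.32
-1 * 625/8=-78.12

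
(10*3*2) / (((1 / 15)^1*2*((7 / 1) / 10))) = 4500 / 7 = 642.86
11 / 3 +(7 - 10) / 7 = 68 / 21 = 3.24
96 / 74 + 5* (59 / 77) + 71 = 216890 / 2849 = 76.13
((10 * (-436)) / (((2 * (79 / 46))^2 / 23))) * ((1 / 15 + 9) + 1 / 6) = -1469432924 / 18723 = -78482.77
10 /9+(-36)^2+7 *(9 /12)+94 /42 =328759 /252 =1304.60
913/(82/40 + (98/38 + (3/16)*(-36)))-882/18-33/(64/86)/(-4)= -24159919/51584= -468.36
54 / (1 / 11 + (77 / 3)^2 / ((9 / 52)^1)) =48114 / 3391469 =0.01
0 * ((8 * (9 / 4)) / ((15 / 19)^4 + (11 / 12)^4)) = 0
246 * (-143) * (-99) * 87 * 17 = 5150797938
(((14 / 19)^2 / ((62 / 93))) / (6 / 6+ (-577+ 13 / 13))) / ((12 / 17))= -833 / 415150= -0.00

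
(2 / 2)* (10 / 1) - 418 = -408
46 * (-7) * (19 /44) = -3059 /22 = -139.05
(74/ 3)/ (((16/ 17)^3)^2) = 893090053/ 25165824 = 35.49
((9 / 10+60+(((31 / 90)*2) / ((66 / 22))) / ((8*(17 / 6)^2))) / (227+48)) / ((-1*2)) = -264017 / 2384250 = -0.11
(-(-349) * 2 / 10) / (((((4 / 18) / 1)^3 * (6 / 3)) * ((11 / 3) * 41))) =763263 / 36080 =21.15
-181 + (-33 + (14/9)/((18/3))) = -5771/27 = -213.74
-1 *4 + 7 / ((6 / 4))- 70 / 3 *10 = -698 / 3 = -232.67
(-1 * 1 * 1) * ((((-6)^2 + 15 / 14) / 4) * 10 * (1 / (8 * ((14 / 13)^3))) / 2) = -5701215 / 1229312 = -4.64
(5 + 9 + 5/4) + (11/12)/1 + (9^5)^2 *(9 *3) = 564859073059/6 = 94143178843.17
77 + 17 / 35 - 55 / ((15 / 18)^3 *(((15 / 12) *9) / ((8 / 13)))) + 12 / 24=1655903 / 22750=72.79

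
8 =8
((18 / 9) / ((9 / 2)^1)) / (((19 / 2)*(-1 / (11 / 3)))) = -88 / 513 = -0.17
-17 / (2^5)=-17 / 32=-0.53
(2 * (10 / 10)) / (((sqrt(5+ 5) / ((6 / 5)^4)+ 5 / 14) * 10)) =-2939328 / 90454325+ 158760 * sqrt(10) / 3618173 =0.11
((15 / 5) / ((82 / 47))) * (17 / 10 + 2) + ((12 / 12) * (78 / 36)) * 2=26311 / 2460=10.70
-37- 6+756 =713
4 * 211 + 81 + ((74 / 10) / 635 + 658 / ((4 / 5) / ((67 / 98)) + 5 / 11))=25281809894 / 19008725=1330.01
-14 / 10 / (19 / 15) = -21 / 19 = -1.11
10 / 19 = 0.53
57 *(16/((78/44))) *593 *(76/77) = 27401344/91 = 301113.67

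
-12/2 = -6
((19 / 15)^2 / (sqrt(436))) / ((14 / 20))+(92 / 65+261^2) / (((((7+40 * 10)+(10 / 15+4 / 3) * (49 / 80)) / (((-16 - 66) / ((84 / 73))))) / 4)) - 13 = -212103956437 / 4457817+361 * sqrt(109) / 34335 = -47580.12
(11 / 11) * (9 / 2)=9 / 2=4.50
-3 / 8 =-0.38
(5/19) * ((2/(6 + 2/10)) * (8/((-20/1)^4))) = 1/235600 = 0.00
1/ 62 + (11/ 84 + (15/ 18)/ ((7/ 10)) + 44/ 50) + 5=7.22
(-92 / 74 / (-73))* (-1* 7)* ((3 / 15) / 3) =-322 / 40515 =-0.01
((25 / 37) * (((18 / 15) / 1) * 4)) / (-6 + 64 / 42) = -1260 / 1739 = -0.72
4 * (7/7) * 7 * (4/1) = 112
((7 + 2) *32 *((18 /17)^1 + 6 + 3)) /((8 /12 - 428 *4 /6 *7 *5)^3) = -6156 /2116087489169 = -0.00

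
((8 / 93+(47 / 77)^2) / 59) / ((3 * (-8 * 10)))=-252869 / 7807781520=-0.00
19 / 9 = 2.11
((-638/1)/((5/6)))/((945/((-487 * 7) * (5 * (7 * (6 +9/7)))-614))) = 1110003884/1575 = 704764.37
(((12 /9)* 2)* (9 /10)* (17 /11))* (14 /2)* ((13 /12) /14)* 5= 221 /22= 10.05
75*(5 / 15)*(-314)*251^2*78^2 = -3008889959400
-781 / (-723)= 781 / 723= 1.08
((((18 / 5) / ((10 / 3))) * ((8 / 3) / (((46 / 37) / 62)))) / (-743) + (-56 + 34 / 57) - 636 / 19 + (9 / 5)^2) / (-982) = 83605169 / 956539686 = 0.09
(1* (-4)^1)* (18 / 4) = -18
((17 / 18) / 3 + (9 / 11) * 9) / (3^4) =4561 / 48114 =0.09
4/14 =2/7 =0.29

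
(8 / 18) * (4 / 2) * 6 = 5.33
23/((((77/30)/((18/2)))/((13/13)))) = 6210/77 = 80.65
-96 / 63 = -32 / 21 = -1.52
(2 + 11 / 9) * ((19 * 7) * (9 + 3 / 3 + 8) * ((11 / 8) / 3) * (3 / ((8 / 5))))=212135 / 32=6629.22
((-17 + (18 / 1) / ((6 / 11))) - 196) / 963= -0.19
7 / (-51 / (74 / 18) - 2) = -259 / 533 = -0.49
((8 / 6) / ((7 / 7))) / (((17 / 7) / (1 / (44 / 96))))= 224 / 187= 1.20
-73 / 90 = -0.81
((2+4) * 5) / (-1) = -30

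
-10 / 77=-0.13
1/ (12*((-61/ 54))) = -9/ 122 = -0.07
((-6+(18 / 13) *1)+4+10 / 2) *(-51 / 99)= -323 / 143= -2.26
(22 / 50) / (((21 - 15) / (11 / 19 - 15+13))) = -99 / 950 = -0.10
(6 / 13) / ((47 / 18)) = 108 / 611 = 0.18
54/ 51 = 18/ 17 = 1.06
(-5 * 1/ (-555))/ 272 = 1/ 30192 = 0.00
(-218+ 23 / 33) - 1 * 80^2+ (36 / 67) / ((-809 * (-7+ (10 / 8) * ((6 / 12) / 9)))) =-5906345207651 / 892560801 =-6617.30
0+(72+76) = 148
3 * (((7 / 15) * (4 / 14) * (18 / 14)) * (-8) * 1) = -144 / 35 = -4.11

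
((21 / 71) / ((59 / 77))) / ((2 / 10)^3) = 202125 / 4189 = 48.25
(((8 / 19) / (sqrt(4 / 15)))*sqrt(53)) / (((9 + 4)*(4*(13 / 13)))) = sqrt(795) / 247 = 0.11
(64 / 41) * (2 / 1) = 128 / 41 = 3.12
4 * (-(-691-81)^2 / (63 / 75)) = -59598400 / 21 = -2838019.05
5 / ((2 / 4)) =10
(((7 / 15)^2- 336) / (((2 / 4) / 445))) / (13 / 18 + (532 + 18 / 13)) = -349650028 / 624905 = -559.53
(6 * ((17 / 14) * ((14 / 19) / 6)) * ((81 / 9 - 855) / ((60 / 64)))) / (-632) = 9588 / 7505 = 1.28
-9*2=-18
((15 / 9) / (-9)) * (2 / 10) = -1 / 27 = -0.04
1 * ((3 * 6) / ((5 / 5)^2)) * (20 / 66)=60 / 11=5.45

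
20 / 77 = 0.26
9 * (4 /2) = 18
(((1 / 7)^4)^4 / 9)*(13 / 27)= 13 / 8075602128413043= 0.00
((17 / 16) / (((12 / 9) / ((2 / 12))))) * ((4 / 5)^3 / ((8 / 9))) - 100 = -199847 / 2000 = -99.92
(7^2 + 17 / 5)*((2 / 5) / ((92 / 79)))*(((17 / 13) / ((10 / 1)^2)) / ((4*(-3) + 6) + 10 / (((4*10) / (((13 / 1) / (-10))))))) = -351866 / 9455875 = -0.04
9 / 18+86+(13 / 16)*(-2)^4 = 199 / 2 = 99.50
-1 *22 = -22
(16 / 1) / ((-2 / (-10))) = 80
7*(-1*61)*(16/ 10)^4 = -1748992/ 625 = -2798.39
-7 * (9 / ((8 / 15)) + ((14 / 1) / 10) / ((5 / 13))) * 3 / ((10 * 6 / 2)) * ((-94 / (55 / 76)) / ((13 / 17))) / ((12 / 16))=79275182 / 24375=3252.32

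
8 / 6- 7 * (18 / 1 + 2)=-416 / 3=-138.67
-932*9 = -8388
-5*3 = -15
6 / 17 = 0.35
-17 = -17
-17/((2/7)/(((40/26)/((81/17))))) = -20230/1053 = -19.21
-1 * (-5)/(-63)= -5/63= -0.08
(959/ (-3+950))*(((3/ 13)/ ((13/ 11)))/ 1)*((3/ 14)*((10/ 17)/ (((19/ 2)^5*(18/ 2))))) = 241120/ 6736799308369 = 0.00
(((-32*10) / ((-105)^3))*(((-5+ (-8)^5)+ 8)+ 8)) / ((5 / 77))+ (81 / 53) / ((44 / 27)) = -17805469657 / 128551500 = -138.51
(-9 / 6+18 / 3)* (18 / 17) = 4.76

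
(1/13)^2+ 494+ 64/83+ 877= 19241916/14027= 1371.78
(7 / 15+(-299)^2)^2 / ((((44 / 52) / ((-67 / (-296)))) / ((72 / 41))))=1566354143905564 / 417175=3754669248.89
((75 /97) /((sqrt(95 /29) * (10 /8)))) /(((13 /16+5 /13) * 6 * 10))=208 * sqrt(2755) /2294535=0.00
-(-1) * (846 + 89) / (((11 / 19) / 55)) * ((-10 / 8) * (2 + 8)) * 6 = -6661875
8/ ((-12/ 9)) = -6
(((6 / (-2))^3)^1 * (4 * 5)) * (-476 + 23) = 244620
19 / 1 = 19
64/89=0.72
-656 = -656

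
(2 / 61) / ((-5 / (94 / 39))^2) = 17672 / 2319525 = 0.01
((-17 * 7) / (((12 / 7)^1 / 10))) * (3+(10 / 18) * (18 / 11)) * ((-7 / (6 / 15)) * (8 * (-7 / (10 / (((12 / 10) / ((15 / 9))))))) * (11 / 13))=-10530786 / 65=-162012.09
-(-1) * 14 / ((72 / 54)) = 21 / 2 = 10.50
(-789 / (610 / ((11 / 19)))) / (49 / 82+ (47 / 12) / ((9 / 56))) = -9607653 / 320341805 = -0.03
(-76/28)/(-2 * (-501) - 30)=-19/6804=-0.00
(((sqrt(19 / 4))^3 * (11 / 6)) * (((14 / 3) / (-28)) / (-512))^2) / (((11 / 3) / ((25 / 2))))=475 * sqrt(19) / 301989888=0.00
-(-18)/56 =9/28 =0.32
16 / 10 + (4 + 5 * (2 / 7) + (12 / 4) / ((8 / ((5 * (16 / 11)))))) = 3756 / 385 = 9.76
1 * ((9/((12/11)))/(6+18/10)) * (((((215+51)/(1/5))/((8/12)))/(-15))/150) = -1463/1560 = -0.94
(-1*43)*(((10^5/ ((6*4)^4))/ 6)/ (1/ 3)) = -134375/ 20736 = -6.48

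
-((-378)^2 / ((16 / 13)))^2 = -215642283129 / 16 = -13477642695.56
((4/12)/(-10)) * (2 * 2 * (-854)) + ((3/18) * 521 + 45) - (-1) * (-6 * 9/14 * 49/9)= 2247/10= 224.70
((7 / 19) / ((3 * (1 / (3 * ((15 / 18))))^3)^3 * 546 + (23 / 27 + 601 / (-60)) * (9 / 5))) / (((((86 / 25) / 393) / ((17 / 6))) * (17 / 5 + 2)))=-543701171875 / 310995951183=-1.75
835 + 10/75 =12527/15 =835.13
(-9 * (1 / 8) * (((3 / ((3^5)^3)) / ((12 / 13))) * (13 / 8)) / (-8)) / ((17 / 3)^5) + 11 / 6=34977279845545 / 19078516279296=1.83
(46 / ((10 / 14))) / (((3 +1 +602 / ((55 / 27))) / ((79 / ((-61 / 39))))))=-5456451 / 502457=-10.86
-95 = -95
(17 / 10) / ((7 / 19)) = 323 / 70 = 4.61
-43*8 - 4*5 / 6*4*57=-1104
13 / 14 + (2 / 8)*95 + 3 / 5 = 3539 / 140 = 25.28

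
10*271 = 2710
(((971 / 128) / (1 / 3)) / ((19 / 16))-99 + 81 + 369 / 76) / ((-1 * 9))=-0.67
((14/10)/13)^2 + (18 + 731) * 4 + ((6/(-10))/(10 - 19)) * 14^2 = 38140067/12675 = 3009.08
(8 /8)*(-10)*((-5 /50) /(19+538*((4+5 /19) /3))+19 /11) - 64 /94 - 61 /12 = -2127547051 /92358948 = -23.04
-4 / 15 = -0.27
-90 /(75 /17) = -102 /5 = -20.40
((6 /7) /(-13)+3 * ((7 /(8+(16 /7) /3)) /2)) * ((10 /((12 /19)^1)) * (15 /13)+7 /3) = 20314087 /870688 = 23.33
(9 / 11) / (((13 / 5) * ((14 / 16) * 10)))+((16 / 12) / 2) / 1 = 2110 / 3003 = 0.70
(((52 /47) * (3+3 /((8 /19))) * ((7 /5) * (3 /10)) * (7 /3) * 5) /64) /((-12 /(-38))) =326781 /120320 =2.72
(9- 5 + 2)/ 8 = 3/ 4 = 0.75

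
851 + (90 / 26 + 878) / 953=10554498 / 12389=851.92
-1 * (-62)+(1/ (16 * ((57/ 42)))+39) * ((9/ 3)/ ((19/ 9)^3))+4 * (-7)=48427157/ 1042568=46.45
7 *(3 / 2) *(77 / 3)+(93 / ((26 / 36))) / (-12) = 3364 / 13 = 258.77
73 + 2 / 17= 1243 / 17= 73.12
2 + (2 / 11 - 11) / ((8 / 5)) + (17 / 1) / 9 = -2275 / 792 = -2.87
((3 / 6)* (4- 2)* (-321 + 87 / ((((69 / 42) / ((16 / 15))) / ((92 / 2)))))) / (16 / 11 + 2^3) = 125257 / 520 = 240.88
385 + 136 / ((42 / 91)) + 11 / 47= 95866 / 141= 679.90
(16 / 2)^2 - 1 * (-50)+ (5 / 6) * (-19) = 589 / 6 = 98.17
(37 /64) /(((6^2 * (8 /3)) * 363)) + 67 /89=149431517 /198494208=0.75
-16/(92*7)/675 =-4/108675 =-0.00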